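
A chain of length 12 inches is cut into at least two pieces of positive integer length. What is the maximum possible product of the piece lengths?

81

Fill P[k] for k=2..12: at each k try every first piece i and multiply by the better of (k−i) uncut or P[k−i].
Small cases: P[2]=1, P[3]=2, P[4]=4.
P[5] = max(1×4, 2×3, 3×2, 4×1) = 6
P[6] = max(1×6, 2×4, 3×3, 4×2, 5×1) = 9
P[7] = max(1×9, 2×6, 3×4, 4×3, 5×2, 6×1) = 12
P[8] = max(1×12, 2×9, 3×6, …, 6×2, 7×1) = 18
P[9] = max(1×18, 2×12, 3×9, …, 7×2, 8×1) = 27
P[10] = max(1×27, 2×18, 3×12, …, 8×2, 9×1) = 36
P[11] = max(1×36, 2×27, 3×18, …, 9×2, 10×1) = 54
P[12] = max(1×54, 2×36, 3×27, …, 10×2, 11×1) = 81
One optimal split: 3 + 3 + 3 + 3; product 3×3×3×3 = 81.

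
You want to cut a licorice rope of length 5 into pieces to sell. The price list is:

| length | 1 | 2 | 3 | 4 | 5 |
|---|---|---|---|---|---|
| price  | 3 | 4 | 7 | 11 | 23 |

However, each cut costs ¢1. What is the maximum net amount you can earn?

23

Consider every possible first cut. r[k] is the best of p[i]+r[k−i] over all sellable i≤k, charging 1 whenever i<k.
r[1] = 3
r[2] = 5  (first piece 1, then r[1]=3)
r[3] = 7  (first piece 1, then r[2]=5)
r[4] = 11
r[5] = 23
Best is to make no cuts and sell whole for ¢23.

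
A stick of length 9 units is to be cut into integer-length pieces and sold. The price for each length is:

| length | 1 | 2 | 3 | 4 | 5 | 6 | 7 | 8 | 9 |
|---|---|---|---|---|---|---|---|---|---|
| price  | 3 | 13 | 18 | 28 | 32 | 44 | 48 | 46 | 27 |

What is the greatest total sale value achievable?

62

Consider every possible first cut. v[k] is the best of p[i]+v[k−i] over all sellable i≤k.
v[1] = 3
v[2] = max(3+3, 13+0) = 13
v[3] = max(3+13, 13+3, 18+0) = 18
v[4] = max(3+18, 13+13, 18+3, 28+0) = 28
v[5] = max(3+28, 13+18, 18+13, 28+3, 32+0) = 32
v[6] = max(3+32, 13+28, 18+18, 28+13, 32+3, 44+0) = 44
v[7] = max(3+44, 13+32, 18+28, …, 44+3, 48+0) = 48
v[8] = max(3+48, 13+44, 18+32, …, 48+3, 46+0) = 57
v[9] = max(3+57, 13+48, 18+44, …, 46+3, 27+0) = 62
One optimal cutting: 6 + 3 → 44 + 18 = 62.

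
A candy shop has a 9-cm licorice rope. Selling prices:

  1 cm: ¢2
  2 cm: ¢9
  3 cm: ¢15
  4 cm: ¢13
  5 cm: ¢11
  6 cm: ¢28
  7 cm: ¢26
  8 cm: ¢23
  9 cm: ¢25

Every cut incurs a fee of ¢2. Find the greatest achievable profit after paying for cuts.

Consider every possible first cut. v[k] is the best of p[i]+v[k−i] over all sellable i≤k, charging 2 whenever i<k.
v[1] = 2
v[2] = max(2+2-2, 9+0) = 9
v[3] = max(2+9-2, 9+2-2, 15+0) = 15
v[4] = max(2+15-2, 9+9-2, 15+2-2, 13+0) = 16
v[5] = max(2+16-2, 9+15-2, 15+9-2, 13+2-2, 11+0) = 22
v[6] = max(2+22-2, 9+16-2, 15+15-2, 13+9-2, 11+2-2, 28+0) = 28
v[7] = max(2+28-2, 9+22-2, 15+16-2, …, 28+2-2, 26+0) = 29
v[8] = max(2+29-2, 9+28-2, 15+22-2, …, 26+2-2, 23+0) = 35
v[9] = max(2+35-2, 9+29-2, 15+28-2, …, 23+2-2, 25+0) = 41
One optimal plan: pieces 3 + 3 + 3 (2 cuts) → ¢45 − ¢4 = ¢41.

41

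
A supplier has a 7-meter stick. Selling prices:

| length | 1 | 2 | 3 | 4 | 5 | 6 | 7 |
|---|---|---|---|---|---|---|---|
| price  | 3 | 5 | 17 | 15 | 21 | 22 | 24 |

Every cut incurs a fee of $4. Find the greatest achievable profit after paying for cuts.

Consider every possible first cut. r[k] is the best of p[i]+r[k−i] over all sellable i≤k, charging 4 whenever i<k.
r[1] = 3
r[2] = 5
r[3] = 17
r[4] = 16  (first piece 1, then r[3]=17)
r[5] = 21
r[6] = 30  (first piece 3, then r[3]=17)
r[7] = 29  (first piece 1, then r[6]=30)
One optimal plan: pieces 3 + 3 + 1 (2 cuts) → $37 − $8 = $29.

29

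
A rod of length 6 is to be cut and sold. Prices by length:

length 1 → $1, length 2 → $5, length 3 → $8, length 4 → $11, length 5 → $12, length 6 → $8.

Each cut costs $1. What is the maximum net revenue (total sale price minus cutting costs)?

15

Build v[k] bottom-up: v[k] = max over allowed piece i of (p[i] + v[k−i]) − 1 per cut.
v[1] = 1
v[2] = max(1+1-1, 5+0) = 5
v[3] = max(1+5-1, 5+1-1, 8+0) = 8
v[4] = max(1+8-1, 5+5-1, 8+1-1, 11+0) = 11
v[5] = max(1+11-1, 5+8-1, 8+5-1, 11+1-1, 12+0) = 12
v[6] = max(1+12-1, 5+11-1, 8+8-1, 11+5-1, 12+1-1, 8+0) = 15
One optimal plan: pieces 4 + 2 (1 cut) → $16 − $1 = $15.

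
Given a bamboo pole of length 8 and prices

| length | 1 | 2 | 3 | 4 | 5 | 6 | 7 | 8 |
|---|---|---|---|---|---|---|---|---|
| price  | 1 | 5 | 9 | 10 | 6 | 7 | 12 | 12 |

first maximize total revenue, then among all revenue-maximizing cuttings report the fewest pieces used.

Consider every possible first cut. r[k] is the best of p[i]+r[k−i] over all sellable i≤k.
r[1] = 1
r[2] = max(1+1, 5+0) = 5
r[3] = max(1+5, 5+1, 9+0) = 9
r[4] = max(1+9, 5+5, 9+1, 10+0) = 10
r[5] = max(1+10, 5+9, 9+5, 10+1, 6+0) = 14
r[6] = max(1+14, 5+10, 9+9, 10+5, 6+1, 7+0) = 18
r[7] = max(1+18, 5+14, 9+10, …, 7+1, 12+0) = 19
r[8] = max(1+19, 5+18, 9+14, …, 12+1, 12+0) = 23
Maximum revenue is $23.
Now minimize piece count subject to staying optimal: for each k, pieces[k] = 1 + min over i with p[i]+r[k−i]=r[k] of pieces[k−i].
pieces[5] = 2
pieces[6] = 2
pieces[7] = 2
pieces[8] = 3

3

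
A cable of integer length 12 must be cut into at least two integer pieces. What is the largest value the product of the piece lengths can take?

81

Let m[k] be the best product for length k (with at least one cut). For each first piece i, the rest contributes max(k−i, m[k−i]).
m[2] = 1*max(1,0) = 1*1 = 1
m[3] = 1*max(2,1) = 1*2 = 2
m[4] = 2*max(2,1) = 2*2 = 4
m[5] = 2*max(3,2) = 2*3 = 6
m[6] = 3*max(3,2) = 3*3 = 9
m[7] = 2*max(5,6) = 2*6 = 12
m[8] = 2*max(6,9) = 2*9 = 18
m[9] = 3*max(6,9) = 3*9 = 27
m[10] = 2*max(8,18) = 2*18 = 36
m[11] = 2*max(9,27) = 2*27 = 54
m[12] = 3*max(9,27) = 3*27 = 81
One optimal split: 3 + 3 + 3 + 3; product 3*3*3*3 = 81.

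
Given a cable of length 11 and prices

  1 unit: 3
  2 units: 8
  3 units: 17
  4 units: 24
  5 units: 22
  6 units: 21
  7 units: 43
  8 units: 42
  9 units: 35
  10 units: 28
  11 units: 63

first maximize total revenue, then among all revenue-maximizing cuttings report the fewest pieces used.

Consider every possible first cut. r[k] is the best of p[i]+r[k−i] over all sellable i≤k.
r[1] = 3
r[2] = 8
r[3] = 17
r[4] = 24
r[5] = 27  (first piece 1, then r[4]=24)
r[6] = 34  (first piece 3, then r[3]=17)
r[7] = 43
r[8] = 48  (first piece 4, then r[4]=24)
r[9] = 51  (first piece 1, then r[8]=48)
r[10] = 60  (first piece 3, then r[7]=43)
r[11] = 67  (first piece 4, then r[7]=43)
Maximum revenue is 67.
Now minimize piece count subject to staying optimal: for each k, pieces[k] = 1 + min over i with p[i]+r[k−i]=r[k] of pieces[k−i].
pieces[8] = 2
pieces[9] = 2
pieces[10] = 2
pieces[11] = 2

2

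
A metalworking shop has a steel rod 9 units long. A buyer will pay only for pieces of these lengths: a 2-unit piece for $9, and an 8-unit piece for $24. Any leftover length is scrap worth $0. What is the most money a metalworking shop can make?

Consider every possible first cut. f[k] is the best of p[i]+f[k−i] over all sellable i≤k.
f[1] = 0
f[2] = 9
f[3] = 9
f[4] = 18  (first piece 2, then f[2]=9)
f[5] = 18
f[6] = 27  (first piece 2, then f[4]=18)
f[7] = 27
f[8] = 36  (first piece 2, then f[6]=27)
f[9] = 36
One optimal cutting: pieces 2 + 2 + 2 + 2 with 1 unit of scrap → $36.

36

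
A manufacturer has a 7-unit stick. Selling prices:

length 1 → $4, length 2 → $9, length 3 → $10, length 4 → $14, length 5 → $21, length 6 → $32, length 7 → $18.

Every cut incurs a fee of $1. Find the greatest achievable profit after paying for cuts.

35

Consider every possible first cut. v[k] is the best of p[i]+v[k−i] over all sellable i≤k, charging 1 whenever i<k.
v[1] = 4
v[2] = 9
v[3] = 12  (first piece 1, then v[2]=9)
v[4] = 17  (first piece 2, then v[2]=9)
v[5] = 21
v[6] = 32
v[7] = 35  (first piece 1, then v[6]=32)
One optimal plan: pieces 6 + 1 (1 cut) → $36 − $1 = $35.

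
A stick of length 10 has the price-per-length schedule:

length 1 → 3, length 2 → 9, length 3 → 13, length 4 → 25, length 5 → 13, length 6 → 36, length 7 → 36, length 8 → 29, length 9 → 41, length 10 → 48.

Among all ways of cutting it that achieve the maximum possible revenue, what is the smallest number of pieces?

Consider every possible first cut. r[k] is the best of p[i]+r[k−i] over all sellable i≤k.
r[1] = 3
r[2] = max(3+3, 9+0) = 9
r[3] = max(3+9, 9+3, 13+0) = 13
r[4] = max(3+13, 9+9, 13+3, 25+0) = 25
r[5] = max(3+25, 9+13, 13+9, 25+3, 13+0) = 28
r[6] = max(3+28, 9+25, 13+13, 25+9, 13+3, 36+0) = 36
r[7] = max(3+36, 9+28, 13+25, …, 36+3, 36+0) = 39
r[8] = max(3+39, 9+36, 13+28, …, 36+3, 29+0) = 50
r[9] = max(3+50, 9+39, 13+36, …, 29+3, 41+0) = 53
r[10] = max(3+53, 9+50, 13+39, …, 41+3, 48+0) = 61
Maximum revenue is 61.
Now minimize piece count subject to staying optimal: for each k, pieces[k] = 1 + min over i with p[i]+r[k−i]=r[k] of pieces[k−i].
pieces[7] = 2
pieces[8] = 2
pieces[9] = 3
pieces[10] = 2

2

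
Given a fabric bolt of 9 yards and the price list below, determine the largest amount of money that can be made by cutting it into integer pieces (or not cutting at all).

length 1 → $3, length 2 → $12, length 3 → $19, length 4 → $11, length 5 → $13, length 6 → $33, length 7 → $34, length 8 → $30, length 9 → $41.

Build best[k] bottom-up: best[k] = max over allowed piece i of (p[i] + best[k−i]).
best[1] = 3
best[2] = max(3+3, 12+0) = 12
best[3] = max(3+12, 12+3, 19+0) = 19
best[4] = max(3+19, 12+12, 19+3, 11+0) = 24
best[5] = max(3+24, 12+19, 19+12, 11+3, 13+0) = 31
best[6] = max(3+31, 12+24, 19+19, 11+12, 13+3, 33+0) = 38
best[7] = max(3+38, 12+31, 19+24, …, 33+3, 34+0) = 43
best[8] = max(3+43, 12+38, 19+31, …, 34+3, 30+0) = 50
best[9] = max(3+50, 12+43, 19+38, …, 30+3, 41+0) = 57
One optimal cutting: 3 + 3 + 3 → $19 + $19 + $19 = $57.

57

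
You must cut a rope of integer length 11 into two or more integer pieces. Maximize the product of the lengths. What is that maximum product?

Let m[k] be the best product for length k (with at least one cut). For each first piece i, the rest contributes max(k−i, m[k−i]).
m[2] = 1×max(1,0) = 1×1 = 1
m[3] = 1×max(2,1) = 1×2 = 2
m[4] = 2×max(2,1) = 2×2 = 4
m[5] = 2×max(3,2) = 2×3 = 6
m[6] = 3×max(3,2) = 3×3 = 9
m[7] = 2×max(5,6) = 2×6 = 12
m[8] = 2×max(6,9) = 2×9 = 18
m[9] = 3×max(6,9) = 3×9 = 27
m[10] = 2×max(8,18) = 2×18 = 36
m[11] = 2×max(9,27) = 2×27 = 54
One optimal split: 3 + 3 + 3 + 2; product 3×3×3×2 = 54.

54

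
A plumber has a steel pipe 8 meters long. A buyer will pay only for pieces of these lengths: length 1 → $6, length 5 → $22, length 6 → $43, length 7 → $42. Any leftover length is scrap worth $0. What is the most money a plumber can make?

Let best[k] be the best obtainable value from length k. For each k, try every first piece i and keep the best of price[i] + best[k−i].
best[1] = 6
best[2] = 12  (first piece 1, then best[1]=6)
best[3] = 18  (first piece 1, then best[2]=12)
best[4] = 24  (first piece 1, then best[3]=18)
best[5] = max(6+24, 22+0) = 30
best[6] = max(6+30, 22+6, 43+0) = 43
best[7] = max(6+43, 22+12, 43+6, 42+0) = 49
best[8] = max(6+49, 22+18, 43+12, 42+6) = 55
One optimal cutting: 6 + 1 + 1 → $55.

55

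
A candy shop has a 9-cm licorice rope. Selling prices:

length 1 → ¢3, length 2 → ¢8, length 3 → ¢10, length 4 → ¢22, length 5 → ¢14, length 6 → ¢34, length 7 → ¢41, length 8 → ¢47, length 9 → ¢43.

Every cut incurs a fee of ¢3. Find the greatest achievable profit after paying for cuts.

Let v[k] be the best obtainable value from length k. For each k, try every first piece i and keep the best of price[i] + v[k−i] minus the 3 cut fee when i<k.
v[1] = 3
v[2] = 8
v[3] = 10
v[4] = 22
v[5] = 22  (first piece 1, then v[4]=22)
v[6] = 34
v[7] = 41
v[8] = 47
v[9] = 47  (first piece 1, then v[8]=47)
One optimal plan: pieces 8 + 1 (1 cut) → ¢50 − ¢3 = ¢47.

47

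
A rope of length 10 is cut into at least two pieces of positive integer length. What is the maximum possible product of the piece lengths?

36

Define g[k] = max over 1≤i<k of i · max(k−i, g[k−i]); the inner max lets the remainder stay uncut if that's better.
g[2] = 1×max(1,0) = 1×1 = 1
g[3] = 1×max(2,1) = 1×2 = 2
g[4] = 2×max(2,1) = 2×2 = 4
g[5] = 2×max(3,2) = 2×3 = 6
g[6] = 3×max(3,2) = 3×3 = 9
g[7] = 2×max(5,6) = 2×6 = 12
g[8] = 2×max(6,9) = 2×9 = 18
g[9] = 3×max(6,9) = 3×9 = 27
g[10] = 2×max(8,18) = 2×18 = 36
One optimal split: 3 + 3 + 2 + 2; product 3×3×2×2 = 36.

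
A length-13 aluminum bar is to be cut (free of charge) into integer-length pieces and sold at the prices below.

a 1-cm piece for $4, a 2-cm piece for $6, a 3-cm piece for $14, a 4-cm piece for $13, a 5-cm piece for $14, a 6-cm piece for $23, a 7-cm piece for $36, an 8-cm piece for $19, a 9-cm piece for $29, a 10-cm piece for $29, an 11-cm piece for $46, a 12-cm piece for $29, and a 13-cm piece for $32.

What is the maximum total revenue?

Build v[k] bottom-up: v[k] = max over allowed piece i of (p[i] + v[k−i]).
v[1] = 4
v[2] = max(4+4, 6+0) = 8
v[3] = max(4+8, 6+4, 14+0) = 14
v[4] = max(4+14, 6+8, 14+4, 13+0) = 18
v[5] = max(4+18, 6+14, 14+8, 13+4, 14+0) = 22
v[6] = max(4+22, 6+18, 14+14, 13+8, 14+4, 23+0) = 28
v[7] = max(4+28, 6+22, 14+18, …, 23+4, 36+0) = 36
v[8] = max(4+36, 6+28, 14+22, …, 36+4, 19+0) = 40
v[9] = max(4+40, 6+36, 14+28, …, 19+4, 29+0) = 44
v[10] = max(4+44, 6+40, 14+36, …, 29+4, 29+0) = 50
v[11] = max(4+50, 6+44, 14+40, …, 29+4, 46+0) = 54
v[12] = max(4+54, 6+50, 14+44, …, 46+4, 29+0) = 58
v[13] = max(4+58, 6+54, 14+50, …, 29+4, 32+0) = 64
One optimal cutting: 7 + 3 + 3 → $36 + $14 + $14 = $64.

64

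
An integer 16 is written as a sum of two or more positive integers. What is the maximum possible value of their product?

324

Let g[k] be the best product for length k (with at least one cut). For each first piece i, the rest contributes max(k−i, g[k−i]).
g[2] = 1×max(1,0) = 1×1 = 1
g[3] = max(1×2, 2×1) = 2
g[4] = max(1×3, 2×2, 3×1) = 4
g[5] = max(1×4, 2×3, 3×2, 4×1) = 6
g[6] = max(1×6, 2×4, 3×3, 4×2, 5×1) = 9
g[7] = max(1×9, 2×6, 3×4, 4×3, 5×2, 6×1) = 12
g[8] = max(1×12, 2×9, 3×6, …, 6×2, 7×1) = 18
g[9] = max(1×18, 2×12, 3×9, …, 7×2, 8×1) = 27
g[10] = max(1×27, 2×18, 3×12, …, 8×2, 9×1) = 36
g[11] = max(1×36, 2×27, 3×18, …, 9×2, 10×1) = 54
g[12] = max(1×54, 2×36, 3×27, …, 10×2, 11×1) = 81
g[13] = max(1×81, 2×54, 3×36, …, 11×2, 12×1) = 108
g[14] = max(1×108, 2×81, 3×54, …, 12×2, 13×1) = 162
g[15] = max(1×162, 2×108, 3×81, …, 13×2, 14×1) = 243
g[16] = max(1×243, 2×162, 3×108, …, 14×2, 15×1) = 324
One optimal split: 3 + 3 + 3 + 3 + 2 + 2; product 3×3×3×3×2×2 = 324.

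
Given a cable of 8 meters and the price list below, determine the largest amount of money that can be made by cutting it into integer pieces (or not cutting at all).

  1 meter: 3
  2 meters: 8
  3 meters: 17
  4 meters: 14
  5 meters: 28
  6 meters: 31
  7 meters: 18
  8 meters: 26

45

Let v[k] be the best obtainable value from length k. For each k, try every first piece i and keep the best of price[i] + v[k−i].
v[1] = 3
v[2] = max(3+3, 8+0) = 8
v[3] = max(3+8, 8+3, 17+0) = 17
v[4] = max(3+17, 8+8, 17+3, 14+0) = 20
v[5] = max(3+20, 8+17, 17+8, 14+3, 28+0) = 28
v[6] = max(3+28, 8+20, 17+17, 14+8, 28+3, 31+0) = 34
v[7] = max(3+34, 8+28, 17+20, …, 31+3, 18+0) = 37
v[8] = max(3+37, 8+34, 17+28, …, 18+3, 26+0) = 45
One optimal cutting: 5 + 3 → 28 + 17 = 45.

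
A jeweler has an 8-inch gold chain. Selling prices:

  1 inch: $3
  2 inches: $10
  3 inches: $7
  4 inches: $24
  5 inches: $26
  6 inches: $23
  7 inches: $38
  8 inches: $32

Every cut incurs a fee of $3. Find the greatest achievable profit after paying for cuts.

Let net[k] be the best obtainable value from length k. For each k, try every first piece i and keep the best of price[i] + net[k−i] minus the 3 cut fee when i<k.
net[1] = 3
net[2] = 10
net[3] = 10  (first piece 1, then net[2]=10)
net[4] = 24
net[5] = 26
net[6] = 31  (first piece 2, then net[4]=24)
net[7] = 38
net[8] = 45  (first piece 4, then net[4]=24)
One optimal plan: pieces 4 + 4 (1 cut) → $48 − $3 = $45.

45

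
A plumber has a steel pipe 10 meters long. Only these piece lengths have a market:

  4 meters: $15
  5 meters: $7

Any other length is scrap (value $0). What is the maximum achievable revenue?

Consider every possible first cut. r[k] is the best of p[i]+r[k−i] over all sellable i≤k.
r[1] = 0
r[2] = 0
r[3] = 0
r[4] = 15
r[5] = max(15+0, 7+0) = 15
r[6] = max(15+0, 7+0) = 15
r[7] = max(15+0, 7+0) = 15
r[8] = max(15+15, 7+0) = 30
r[9] = max(15+15, 7+15) = 30
r[10] = max(15+15, 7+15) = 30
One optimal cutting: pieces 4 + 4 with 2 meters of scrap → $30.

30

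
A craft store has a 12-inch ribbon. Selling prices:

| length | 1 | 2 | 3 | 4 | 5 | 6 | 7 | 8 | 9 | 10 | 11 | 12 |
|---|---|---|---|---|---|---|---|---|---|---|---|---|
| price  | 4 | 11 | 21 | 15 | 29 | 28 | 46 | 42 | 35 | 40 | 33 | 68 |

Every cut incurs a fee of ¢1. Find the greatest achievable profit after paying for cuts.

Build v[k] bottom-up: v[k] = max over allowed piece i of (p[i] + v[k−i]) − 1 per cut.
v[1] = 4
v[2] = 11
v[3] = 21
v[4] = 24  (first piece 1, then v[3]=21)
v[5] = 31  (first piece 2, then v[3]=21)
v[6] = 41  (first piece 3, then v[3]=21)
v[7] = 46
v[8] = 51  (first piece 2, then v[6]=41)
v[9] = 61  (first piece 3, then v[6]=41)
v[10] = 66  (first piece 3, then v[7]=46)
v[11] = 71  (first piece 2, then v[9]=61)
v[12] = 81  (first piece 3, then v[9]=61)
One optimal plan: pieces 3 + 3 + 3 + 3 (3 cuts) → ¢84 − ¢3 = ¢81.

81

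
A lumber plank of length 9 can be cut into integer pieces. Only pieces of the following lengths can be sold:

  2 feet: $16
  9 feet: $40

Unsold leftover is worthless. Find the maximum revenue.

Build best[k] bottom-up: best[k] = max over allowed piece i of (p[i] + best[k−i]).
best[1] = 0
best[2] = 16
best[3] = 16
best[4] = 32  (first piece 2, then best[2]=16)
best[5] = 32
best[6] = 48  (first piece 2, then best[4]=32)
best[7] = 48
best[8] = 64  (first piece 2, then best[6]=48)
best[9] = 64
One optimal cutting: pieces 2 + 2 + 2 + 2 with 1 foot of scrap → $64.

64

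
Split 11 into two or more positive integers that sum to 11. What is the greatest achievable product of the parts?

54

Define f[k] = max over 1≤i<k of i · max(k−i, f[k−i]); the inner max lets the remainder stay uncut if that's better.
f[2] = 1·max(1,0) = 1·1 = 1
f[3] = 1·max(2,1) = 1·2 = 2
f[4] = 2·max(2,1) = 2·2 = 4
f[5] = 2·max(3,2) = 2·3 = 6
f[6] = 3·max(3,2) = 3·3 = 9
f[7] = 2·max(5,6) = 2·6 = 12
f[8] = 2·max(6,9) = 2·9 = 18
f[9] = 3·max(6,9) = 3·9 = 27
f[10] = 2·max(8,18) = 2·18 = 36
f[11] = 2·max(9,27) = 2·27 = 54
One optimal split: 3 + 3 + 3 + 2; product 3·3·3·2 = 54.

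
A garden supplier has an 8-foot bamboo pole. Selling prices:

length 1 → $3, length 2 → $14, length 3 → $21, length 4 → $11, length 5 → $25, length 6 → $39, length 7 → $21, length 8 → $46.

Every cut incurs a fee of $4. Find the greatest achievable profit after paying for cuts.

Consider every possible first cut. net[k] is the best of p[i]+net[k−i] over all sellable i≤k, charging 4 whenever i<k.
net[1] = 3
net[2] = max(3+3-4, 14+0) = 14
net[3] = max(3+14-4, 14+3-4, 21+0) = 21
net[4] = max(3+21-4, 14+14-4, 21+3-4, 11+0) = 24
net[5] = max(3+24-4, 14+21-4, 21+14-4, 11+3-4, 25+0) = 31
net[6] = max(3+31-4, 14+24-4, 21+21-4, 11+14-4, 25+3-4, 39+0) = 39
net[7] = max(3+39-4, 14+31-4, 21+24-4, …, 39+3-4, 21+0) = 41
net[8] = max(3+41-4, 14+39-4, 21+31-4, …, 21+3-4, 46+0) = 49
One optimal plan: pieces 6 + 2 (1 cut) → $53 − $4 = $49.

49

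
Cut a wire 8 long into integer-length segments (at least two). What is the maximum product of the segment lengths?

18

Define f[k] = max over 1≤i<k of i · max(k−i, f[k−i]); the inner max lets the remainder stay uncut if that's better.
f[2] = 1·max(1,0) = 1·1 = 1
f[3] = 1·max(2,1) = 1·2 = 2
f[4] = 2·max(2,1) = 2·2 = 4
f[5] = 2·max(3,2) = 2·3 = 6
f[6] = 3·max(3,2) = 3·3 = 9
f[7] = 2·max(5,6) = 2·6 = 12
f[8] = 2·max(6,9) = 2·9 = 18
One optimal split: 3 + 3 + 2; product 3·3·2 = 18.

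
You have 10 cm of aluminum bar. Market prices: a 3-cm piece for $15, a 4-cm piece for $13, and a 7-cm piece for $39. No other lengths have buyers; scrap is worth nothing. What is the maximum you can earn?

54

Build r[k] bottom-up: r[k] = max over allowed piece i of (p[i] + r[k−i]).
r[1] = 0
r[2] = 0
r[3] = 15
r[4] = max(15+0, 13+0) = 15
r[5] = max(15+0, 13+0) = 15
r[6] = max(15+15, 13+0) = 30
r[7] = max(15+15, 13+15, 39+0) = 39
r[8] = max(15+15, 13+15, 39+0) = 39
r[9] = max(15+30, 13+15, 39+0) = 45
r[10] = max(15+39, 13+30, 39+15) = 54
One optimal cutting: 7 + 3 → $54.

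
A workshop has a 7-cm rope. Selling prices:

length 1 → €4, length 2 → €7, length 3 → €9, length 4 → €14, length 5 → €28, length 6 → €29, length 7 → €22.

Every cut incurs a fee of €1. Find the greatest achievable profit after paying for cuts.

34

Consider every possible first cut. r[k] is the best of p[i]+r[k−i] over all sellable i≤k, charging 1 whenever i<k.
r[1] = 4
r[2] = max(4+4-1, 7+0) = 7
r[3] = max(4+7-1, 7+4-1, 9+0) = 10
r[4] = max(4+10-1, 7+7-1, 9+4-1, 14+0) = 14
r[5] = max(4+14-1, 7+10-1, 9+7-1, 14+4-1, 28+0) = 28
r[6] = max(4+28-1, 7+14-1, 9+10-1, 14+7-1, 28+4-1, 29+0) = 31
r[7] = max(4+31-1, 7+28-1, 9+14-1, …, 29+4-1, 22+0) = 34
One optimal plan: pieces 5 + 1 + 1 (2 cuts) → €36 − €2 = €34.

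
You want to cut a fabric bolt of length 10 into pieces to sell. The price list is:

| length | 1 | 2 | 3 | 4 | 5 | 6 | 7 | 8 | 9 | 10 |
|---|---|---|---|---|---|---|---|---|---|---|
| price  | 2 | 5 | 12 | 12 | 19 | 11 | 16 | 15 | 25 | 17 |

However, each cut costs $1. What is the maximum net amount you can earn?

Consider every possible first cut. v[k] is the best of p[i]+v[k−i] over all sellable i≤k, charging 1 whenever i<k.
v[1] = 2
v[2] = 5
v[3] = 12
v[4] = 13  (first piece 1, then v[3]=12)
v[5] = 19
v[6] = 23  (first piece 3, then v[3]=12)
v[7] = 24  (first piece 1, then v[6]=23)
v[8] = 30  (first piece 3, then v[5]=19)
v[9] = 34  (first piece 3, then v[6]=23)
v[10] = 37  (first piece 5, then v[5]=19)
One optimal plan: pieces 5 + 5 (1 cut) → $38 − $1 = $37.

37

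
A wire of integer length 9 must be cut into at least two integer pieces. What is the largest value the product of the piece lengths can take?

27

Let f[k] be the best product for length k (with at least one cut). For each first piece i, the rest contributes max(k−i, f[k−i]).
Small cases: f[2]=1, f[3]=2, f[4]=4.
f[5] = max(1×4, 2×3, 3×2, 4×1) = 6
f[6] = max(1×6, 2×4, 3×3, 4×2, 5×1) = 9
f[7] = max(1×9, 2×6, 3×4, 4×3, 5×2, 6×1) = 12
f[8] = max(1×12, 2×9, 3×6, …, 6×2, 7×1) = 18
f[9] = max(1×18, 2×12, 3×9, …, 7×2, 8×1) = 27
One optimal split: 3 + 3 + 3; product 3×3×3 = 27.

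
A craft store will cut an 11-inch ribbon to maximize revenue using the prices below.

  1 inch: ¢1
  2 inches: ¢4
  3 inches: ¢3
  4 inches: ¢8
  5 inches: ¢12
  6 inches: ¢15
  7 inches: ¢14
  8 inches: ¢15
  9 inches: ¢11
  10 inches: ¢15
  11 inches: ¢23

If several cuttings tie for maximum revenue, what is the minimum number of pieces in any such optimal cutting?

Consider every possible first cut. r[k] is the best of p[i]+r[k−i] over all sellable i≤k.
r[1] = 1
r[2] = 4
r[3] = 5  (first piece 1, then r[2]=4)
r[4] = 8  (first piece 2, then r[2]=4)
r[5] = 12
r[6] = 15
r[7] = 16  (first piece 1, then r[6]=15)
r[8] = 19  (first piece 2, then r[6]=15)
r[9] = 20  (first piece 1, then r[8]=19)
r[10] = 24  (first piece 5, then r[5]=12)
r[11] = 27  (first piece 5, then r[6]=15)
Maximum revenue is ¢27.
Now minimize piece count subject to staying optimal: for each k, pieces[k] = 1 + min over i with p[i]+r[k−i]=r[k] of pieces[k−i].
pieces[8] = 2
pieces[9] = 2
pieces[10] = 2
pieces[11] = 2

2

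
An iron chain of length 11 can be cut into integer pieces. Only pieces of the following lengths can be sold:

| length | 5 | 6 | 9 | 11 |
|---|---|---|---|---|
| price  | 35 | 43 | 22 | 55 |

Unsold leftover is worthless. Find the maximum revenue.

Let f[k] be the best obtainable value from length k. For each k, try every first piece i and keep the best of price[i] + f[k−i].
f[1] = 0
f[2] = 0
f[3] = 0
f[4] = 0
f[5] = 35
f[6] = 43
f[7] = 43
f[8] = 43
f[9] = 43
f[10] = 70  (first piece 5, then f[5]=35)
f[11] = 78  (first piece 5, then f[6]=43)
One optimal cutting: 6 + 5 → $78.

78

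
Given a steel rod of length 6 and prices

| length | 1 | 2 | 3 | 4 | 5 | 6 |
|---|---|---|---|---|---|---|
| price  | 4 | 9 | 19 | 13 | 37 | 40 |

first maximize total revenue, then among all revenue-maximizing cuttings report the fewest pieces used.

Let r[k] be the best obtainable value from length k. For each k, try every first piece i and keep the best of price[i] + r[k−i].
r[1] = 4
r[2] = 9
r[3] = 19
r[4] = 23  (first piece 1, then r[3]=19)
r[5] = 37
r[6] = 41  (first piece 1, then r[5]=37)
Maximum revenue is $41.
Now minimize piece count subject to staying optimal: for each k, pieces[k] = 1 + min over i with p[i]+r[k−i]=r[k] of pieces[k−i].
pieces[3] = 1
pieces[4] = 2
pieces[5] = 1
pieces[6] = 2

2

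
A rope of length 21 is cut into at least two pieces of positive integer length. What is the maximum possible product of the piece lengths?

2187

Define m[k] = max over 1≤i<k of i · max(k−i, m[k−i]); the inner max lets the remainder stay uncut if that's better.
m[2] = 1·max(1,0) = 1·1 = 1
m[3] = max(1·2, 2·1) = 2
m[4] = max(1·3, 2·2, 3·1) = 4
m[5] = max(1·4, 2·3, 3·2, 4·1) = 6
m[6] = max(1·6, 2·4, 3·3, 4·2, 5·1) = 9
m[7] = max(1·9, 2·6, 3·4, 4·3, 5·2, 6·1) = 12
m[8] = max(1·12, 2·9, 3·6, …, 6·2, 7·1) = 18
m[9] = max(1·18, 2·12, 3·9, …, 7·2, 8·1) = 27
m[10] = max(1·27, 2·18, 3·12, …, 8·2, 9·1) = 36
m[11] = max(1·36, 2·27, 3·18, …, 9·2, 10·1) = 54
m[12] = max(1·54, 2·36, 3·27, …, 10·2, 11·1) = 81
m[13] = max(1·81, 2·54, 3·36, …, 11·2, 12·1) = 108
m[14] = max(1·108, 2·81, 3·54, …, 12·2, 13·1) = 162
m[15] = max(1·162, 2·108, 3·81, …, 13·2, 14·1) = 243
m[16] = max(1·243, 2·162, 3·108, …, 14·2, 15·1) = 324
m[17] = max(1·324, 2·243, 3·162, …, 15·2, 16·1) = 486
m[18] = max(1·486, 2·324, 3·243, …, 16·2, 17·1) = 729
m[19] = max(1·729, 2·486, 3·324, …, 17·2, 18·1) = 972
m[20] = max(1·972, 2·729, 3·486, …, 18·2, 19·1) = 1458
m[21] = max(1·1458, 2·972, 3·729, …, 19·2, 20·1) = 2187
One optimal split: 3 + 3 + 3 + 3 + 3 + 3 + 3; product 3·3·3·3·3·3·3 = 2187.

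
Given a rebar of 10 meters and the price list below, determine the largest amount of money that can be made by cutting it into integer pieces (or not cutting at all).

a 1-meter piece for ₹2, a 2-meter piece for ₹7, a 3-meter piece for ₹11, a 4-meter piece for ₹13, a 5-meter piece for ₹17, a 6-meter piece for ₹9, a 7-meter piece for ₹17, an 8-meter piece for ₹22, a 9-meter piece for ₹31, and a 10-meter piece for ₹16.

Let best[k] be the best obtainable value from length k. For each k, try every first piece i and keep the best of price[i] + best[k−i].
best[1] = 2
best[2] = 7
best[3] = 11
best[4] = 14  (first piece 2, then best[2]=7)
best[5] = 18  (first piece 2, then best[3]=11)
best[6] = 22  (first piece 3, then best[3]=11)
best[7] = 25  (first piece 2, then best[5]=18)
best[8] = 29  (first piece 2, then best[6]=22)
best[9] = 33  (first piece 3, then best[6]=22)
best[10] = 36  (first piece 2, then best[8]=29)
One optimal cutting: 3 + 3 + 2 + 2 → ₹11 + ₹11 + ₹7 + ₹7 = ₹36.

36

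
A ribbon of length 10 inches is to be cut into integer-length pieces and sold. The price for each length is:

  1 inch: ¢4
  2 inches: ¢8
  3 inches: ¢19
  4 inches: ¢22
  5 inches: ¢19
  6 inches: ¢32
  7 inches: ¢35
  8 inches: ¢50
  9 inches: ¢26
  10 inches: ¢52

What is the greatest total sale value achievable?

61

Consider every possible first cut. v[k] is the best of p[i]+v[k−i] over all sellable i≤k.
v[1] = 4
v[2] = 8  (first piece 1, then v[1]=4)
v[3] = 19
v[4] = 23  (first piece 1, then v[3]=19)
v[5] = 27  (first piece 1, then v[4]=23)
v[6] = 38  (first piece 3, then v[3]=19)
v[7] = 42  (first piece 1, then v[6]=38)
v[8] = 50
v[9] = 57  (first piece 3, then v[6]=38)
v[10] = 61  (first piece 1, then v[9]=57)
One optimal cutting: 3 + 3 + 3 + 1 → ¢19 + ¢19 + ¢19 + ¢4 = ¢61.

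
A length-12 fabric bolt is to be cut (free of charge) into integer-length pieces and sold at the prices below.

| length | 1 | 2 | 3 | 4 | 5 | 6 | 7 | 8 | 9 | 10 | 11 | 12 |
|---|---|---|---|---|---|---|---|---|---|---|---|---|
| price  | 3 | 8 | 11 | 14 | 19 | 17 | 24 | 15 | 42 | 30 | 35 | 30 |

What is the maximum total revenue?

53

Consider every possible first cut. best[k] is the best of p[i]+best[k−i] over all sellable i≤k.
best[1] = 3
best[2] = 8
best[3] = 11  (first piece 1, then best[2]=8)
best[4] = 16  (first piece 2, then best[2]=8)
best[5] = 19  (first piece 1, then best[4]=16)
best[6] = 24  (first piece 2, then best[4]=16)
best[7] = 27  (first piece 1, then best[6]=24)
best[8] = 32  (first piece 2, then best[6]=24)
best[9] = 42
best[10] = 45  (first piece 1, then best[9]=42)
best[11] = 50  (first piece 2, then best[9]=42)
best[12] = 53  (first piece 1, then best[11]=50)
One optimal cutting: 9 + 2 + 1 → $42 + $8 + $3 = $53.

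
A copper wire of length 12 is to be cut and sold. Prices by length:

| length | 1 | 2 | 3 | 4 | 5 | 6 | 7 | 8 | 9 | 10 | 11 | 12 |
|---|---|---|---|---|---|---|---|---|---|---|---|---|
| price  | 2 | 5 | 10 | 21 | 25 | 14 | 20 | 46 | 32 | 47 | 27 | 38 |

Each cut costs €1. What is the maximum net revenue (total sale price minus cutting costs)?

Consider every possible first cut. r[k] is the best of p[i]+r[k−i] over all sellable i≤k, charging 1 whenever i<k.
r[1] = 2
r[2] = max(2+2-1, 5+0) = 5
r[3] = max(2+5-1, 5+2-1, 10+0) = 10
r[4] = max(2+10-1, 5+5-1, 10+2-1, 21+0) = 21
r[5] = max(2+21-1, 5+10-1, 10+5-1, 21+2-1, 25+0) = 25
r[6] = max(2+25-1, 5+21-1, 10+10-1, 21+5-1, 25+2-1, 14+0) = 26
r[7] = max(2+26-1, 5+25-1, 10+21-1, …, 14+2-1, 20+0) = 30
r[8] = max(2+30-1, 5+26-1, 10+25-1, …, 20+2-1, 46+0) = 46
r[9] = max(2+46-1, 5+30-1, 10+26-1, …, 46+2-1, 32+0) = 47
r[10] = max(2+47-1, 5+46-1, 10+30-1, …, 32+2-1, 47+0) = 50
r[11] = max(2+50-1, 5+47-1, 10+46-1, …, 47+2-1, 27+0) = 55
r[12] = max(2+55-1, 5+50-1, 10+47-1, …, 27+2-1, 38+0) = 66
One optimal plan: pieces 8 + 4 (1 cut) → €67 − €1 = €66.

66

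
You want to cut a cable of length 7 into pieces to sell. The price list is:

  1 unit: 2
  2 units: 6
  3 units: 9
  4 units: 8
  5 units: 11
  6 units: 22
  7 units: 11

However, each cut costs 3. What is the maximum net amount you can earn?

Let v[k] be the best obtainable value from length k. For each k, try every first piece i and keep the best of price[i] + v[k−i] minus the 3 cut fee when i<k.
v[1] = 2
v[2] = 6
v[3] = 9
v[4] = 9  (first piece 2, then v[2]=6)
v[5] = 12  (first piece 2, then v[3]=9)
v[6] = 22
v[7] = 21  (first piece 1, then v[6]=22)
One optimal plan: pieces 6 + 1 (1 cut) → 24 − 3 = 21.

21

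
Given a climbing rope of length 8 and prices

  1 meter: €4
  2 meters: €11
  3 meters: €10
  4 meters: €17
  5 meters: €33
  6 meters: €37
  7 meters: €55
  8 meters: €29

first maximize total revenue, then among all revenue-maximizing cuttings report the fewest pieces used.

Consider every possible first cut. r[k] is the best of p[i]+r[k−i] over all sellable i≤k.
r[1] = 4
r[2] = 11
r[3] = 15  (first piece 1, then r[2]=11)
r[4] = 22  (first piece 2, then r[2]=11)
r[5] = 33
r[6] = 37  (first piece 1, then r[5]=33)
r[7] = 55
r[8] = 59  (first piece 1, then r[7]=55)
Maximum revenue is €59.
Now minimize piece count subject to staying optimal: for each k, pieces[k] = 1 + min over i with p[i]+r[k−i]=r[k] of pieces[k−i].
pieces[5] = 1
pieces[6] = 1
pieces[7] = 1
pieces[8] = 2

2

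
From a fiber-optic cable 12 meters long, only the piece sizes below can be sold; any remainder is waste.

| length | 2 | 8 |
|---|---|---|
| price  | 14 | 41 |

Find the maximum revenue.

Consider every possible first cut. f[k] is the best of p[i]+f[k−i] over all sellable i≤k.
f[1] = 0
f[2] = 14
f[3] = 14
f[4] = 28  (first piece 2, then f[2]=14)
f[5] = 28
f[6] = 42  (first piece 2, then f[4]=28)
f[7] = 42
f[8] = max(14+42, 41+0) = 56
f[9] = max(14+42, 41+0) = 56
f[10] = max(14+56, 41+14) = 70
f[11] = max(14+56, 41+14) = 70
f[12] = max(14+70, 41+28) = 84
One optimal cutting: 2 + 2 + 2 + 2 + 2 + 2 → $84.

84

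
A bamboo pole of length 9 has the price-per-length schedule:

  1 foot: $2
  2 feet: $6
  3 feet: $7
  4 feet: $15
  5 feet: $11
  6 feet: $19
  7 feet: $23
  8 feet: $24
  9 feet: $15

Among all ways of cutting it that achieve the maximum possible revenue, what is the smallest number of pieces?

3

Let r[k] be the best obtainable value from length k. For each k, try every first piece i and keep the best of price[i] + r[k−i].
r[1] = 2
r[2] = max(2+2, 6+0) = 6
r[3] = max(2+6, 6+2, 7+0) = 8
r[4] = max(2+8, 6+6, 7+2, 15+0) = 15
r[5] = max(2+15, 6+8, 7+6, 15+2, 11+0) = 17
r[6] = max(2+17, 6+15, 7+8, 15+6, 11+2, 19+0) = 21
r[7] = max(2+21, 6+17, 7+15, …, 19+2, 23+0) = 23
r[8] = max(2+23, 6+21, 7+17, …, 23+2, 24+0) = 30
r[9] = max(2+30, 6+23, 7+21, …, 24+2, 15+0) = 32
Maximum revenue is $32.
Now minimize piece count subject to staying optimal: for each k, pieces[k] = 1 + min over i with p[i]+r[k−i]=r[k] of pieces[k−i].
pieces[6] = 2
pieces[7] = 1
pieces[8] = 2
pieces[9] = 3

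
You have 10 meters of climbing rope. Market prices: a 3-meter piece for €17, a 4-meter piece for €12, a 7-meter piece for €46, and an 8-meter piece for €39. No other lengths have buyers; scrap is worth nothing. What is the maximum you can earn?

63

Let best[k] be the best obtainable value from length k. For each k, try every first piece i and keep the best of price[i] + best[k−i].
best[1] = 0
best[2] = 0
best[3] = 17
best[4] = 17
best[5] = 17
best[6] = 34  (first piece 3, then best[3]=17)
best[7] = 46
best[8] = 46
best[9] = 51  (first piece 3, then best[6]=34)
best[10] = 63  (first piece 3, then best[7]=46)
One optimal cutting: 7 + 3 → €63.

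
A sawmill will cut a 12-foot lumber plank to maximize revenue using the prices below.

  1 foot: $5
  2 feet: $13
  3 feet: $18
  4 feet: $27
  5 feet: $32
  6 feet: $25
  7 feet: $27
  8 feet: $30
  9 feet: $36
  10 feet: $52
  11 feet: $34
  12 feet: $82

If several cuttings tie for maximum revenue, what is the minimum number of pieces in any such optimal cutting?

Consider every possible first cut. r[k] is the best of p[i]+r[k−i] over all sellable i≤k.
r[1] = 5
r[2] = max(5+5, 13+0) = 13
r[3] = max(5+13, 13+5, 18+0) = 18
r[4] = max(5+18, 13+13, 18+5, 27+0) = 27
r[5] = max(5+27, 13+18, 18+13, 27+5, 32+0) = 32
r[6] = max(5+32, 13+27, 18+18, 27+13, 32+5, 25+0) = 40
r[7] = max(5+40, 13+32, 18+27, …, 25+5, 27+0) = 45
r[8] = max(5+45, 13+40, 18+32, …, 27+5, 30+0) = 54
r[9] = max(5+54, 13+45, 18+40, …, 30+5, 36+0) = 59
r[10] = max(5+59, 13+54, 18+45, …, 36+5, 52+0) = 67
r[11] = max(5+67, 13+59, 18+54, …, 52+5, 34+0) = 72
r[12] = max(5+72, 13+67, 18+59, …, 34+5, 82+0) = 82
Maximum revenue is $82.
Now minimize piece count subject to staying optimal: for each k, pieces[k] = 1 + min over i with p[i]+r[k−i]=r[k] of pieces[k−i].
pieces[9] = 2
pieces[10] = 3
pieces[11] = 3
pieces[12] = 1

1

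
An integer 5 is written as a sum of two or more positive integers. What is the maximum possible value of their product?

Fill prod[k] for k=2..5: at each k try every first piece i and multiply by the better of (k−i) uncut or prod[k−i].
prod[2] = 1·max(1,0) = 1·1 = 1
prod[3] = max(1·2, 2·1) = 2
prod[4] = max(1·3, 2·2, 3·1) = 4
prod[5] = max(1·4, 2·3, 3·2, 4·1) = 6
One optimal split: 3 + 2; product 3·2 = 6.

6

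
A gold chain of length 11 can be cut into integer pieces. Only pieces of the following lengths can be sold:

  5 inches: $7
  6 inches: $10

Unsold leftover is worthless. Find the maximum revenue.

17

Let r[k] be the best obtainable value from length k. For each k, try every first piece i and keep the best of price[i] + r[k−i].
r[1] = 0
r[2] = 0
r[3] = 0
r[4] = 0
r[5] = 7
r[6] = max(7+0, 10+0) = 10
r[7] = max(7+0, 10+0) = 10
r[8] = max(7+0, 10+0) = 10
r[9] = max(7+0, 10+0) = 10
r[10] = max(7+7, 10+0) = 14
r[11] = max(7+10, 10+7) = 17
One optimal cutting: 6 + 5 → $17.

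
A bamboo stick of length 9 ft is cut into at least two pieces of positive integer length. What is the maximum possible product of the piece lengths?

Define g[k] = max over 1≤i<k of i · max(k−i, g[k−i]); the inner max lets the remainder stay uncut if that's better.
g[2] = 1·max(1,0) = 1·1 = 1
g[3] = 1·max(2,1) = 1·2 = 2
g[4] = 2·max(2,1) = 2·2 = 4
g[5] = 2·max(3,2) = 2·3 = 6
g[6] = 3·max(3,2) = 3·3 = 9
g[7] = 2·max(5,6) = 2·6 = 12
g[8] = 2·max(6,9) = 2·9 = 18
g[9] = 3·max(6,9) = 3·9 = 27
One optimal split: 3 + 3 + 3; product 3·3·3 = 27.

27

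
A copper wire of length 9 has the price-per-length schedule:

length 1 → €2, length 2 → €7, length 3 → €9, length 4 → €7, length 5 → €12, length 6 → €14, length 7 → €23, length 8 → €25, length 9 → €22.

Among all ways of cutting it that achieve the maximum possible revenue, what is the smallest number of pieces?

Build r[k] bottom-up: r[k] = max over allowed piece i of (p[i] + r[k−i]).
r[1] = 2
r[2] = 7
r[3] = 9  (first piece 1, then r[2]=7)
r[4] = 14  (first piece 2, then r[2]=7)
r[5] = 16  (first piece 1, then r[4]=14)
r[6] = 21  (first piece 2, then r[4]=14)
r[7] = 23  (first piece 1, then r[6]=21)
r[8] = 28  (first piece 2, then r[6]=21)
r[9] = 30  (first piece 1, then r[8]=28)
Maximum revenue is €30.
Now minimize piece count subject to staying optimal: for each k, pieces[k] = 1 + min over i with p[i]+r[k−i]=r[k] of pieces[k−i].
pieces[6] = 3
pieces[7] = 1
pieces[8] = 4
pieces[9] = 2

2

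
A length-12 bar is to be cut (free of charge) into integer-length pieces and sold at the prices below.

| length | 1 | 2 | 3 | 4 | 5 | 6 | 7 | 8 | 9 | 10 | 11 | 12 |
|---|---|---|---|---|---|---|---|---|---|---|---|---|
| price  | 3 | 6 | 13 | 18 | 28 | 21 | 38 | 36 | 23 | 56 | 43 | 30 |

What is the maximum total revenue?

66

Let best[k] be the best obtainable value from length k. For each k, try every first piece i and keep the best of price[i] + best[k−i].
best[1] = 3
best[2] = 6  (first piece 1, then best[1]=3)
best[3] = 13
best[4] = 18
best[5] = 28
best[6] = 31  (first piece 1, then best[5]=28)
best[7] = 38
best[8] = 41  (first piece 1, then best[7]=38)
best[9] = 46  (first piece 4, then best[5]=28)
best[10] = 56  (first piece 5, then best[5]=28)
best[11] = 59  (first piece 1, then best[10]=56)
best[12] = 66  (first piece 5, then best[7]=38)
One optimal cutting: 7 + 5 → 38 + 28 = 66.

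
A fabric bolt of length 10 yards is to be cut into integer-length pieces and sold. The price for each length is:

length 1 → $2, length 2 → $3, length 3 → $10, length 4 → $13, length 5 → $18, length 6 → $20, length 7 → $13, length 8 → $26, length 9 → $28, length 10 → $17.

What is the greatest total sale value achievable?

Build v[k] bottom-up: v[k] = max over allowed piece i of (p[i] + v[k−i]).
v[1] = 2
v[2] = 4  (first piece 1, then v[1]=2)
v[3] = 10
v[4] = 13
v[5] = 18
v[6] = 20  (first piece 1, then v[5]=18)
v[7] = 23  (first piece 3, then v[4]=13)
v[8] = 28  (first piece 3, then v[5]=18)
v[9] = 31  (first piece 4, then v[5]=18)
v[10] = 36  (first piece 5, then v[5]=18)
One optimal cutting: 5 + 5 → $18 + $18 = $36.

36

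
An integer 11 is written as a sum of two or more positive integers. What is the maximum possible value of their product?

54

Let f[k] be the best product for length k (with at least one cut). For each first piece i, the rest contributes max(k−i, f[k−i]).
f[2] = 1*max(1,0) = 1*1 = 1
f[3] = 1*max(2,1) = 1*2 = 2
f[4] = 2*max(2,1) = 2*2 = 4
f[5] = 2*max(3,2) = 2*3 = 6
f[6] = 3*max(3,2) = 3*3 = 9
f[7] = 2*max(5,6) = 2*6 = 12
f[8] = 2*max(6,9) = 2*9 = 18
f[9] = 3*max(6,9) = 3*9 = 27
f[10] = 2*max(8,18) = 2*18 = 36
f[11] = 2*max(9,27) = 2*27 = 54
One optimal split: 3 + 3 + 3 + 2; product 3*3*3*2 = 54.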